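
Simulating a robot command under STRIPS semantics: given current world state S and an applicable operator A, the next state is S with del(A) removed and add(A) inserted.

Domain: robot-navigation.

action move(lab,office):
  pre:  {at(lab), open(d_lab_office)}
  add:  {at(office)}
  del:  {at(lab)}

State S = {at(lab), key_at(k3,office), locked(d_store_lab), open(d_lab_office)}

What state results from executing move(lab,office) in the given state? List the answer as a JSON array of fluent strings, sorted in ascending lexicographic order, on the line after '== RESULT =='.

Compute (S \ del) ∪ add:
  pre ⊆ S: {at(lab), open(d_lab_office)} ⊆ S  — applicable
  S \ del = {key_at(k3,office), locked(d_store_lab), open(d_lab_office)}
  ∪ add   = {at(office), key_at(k3,office), locked(d_store_lab), open(d_lab_office)}

== RESULT ==
["at(office)", "key_at(k3,office)", "locked(d_store_lab)", "open(d_lab_office)"]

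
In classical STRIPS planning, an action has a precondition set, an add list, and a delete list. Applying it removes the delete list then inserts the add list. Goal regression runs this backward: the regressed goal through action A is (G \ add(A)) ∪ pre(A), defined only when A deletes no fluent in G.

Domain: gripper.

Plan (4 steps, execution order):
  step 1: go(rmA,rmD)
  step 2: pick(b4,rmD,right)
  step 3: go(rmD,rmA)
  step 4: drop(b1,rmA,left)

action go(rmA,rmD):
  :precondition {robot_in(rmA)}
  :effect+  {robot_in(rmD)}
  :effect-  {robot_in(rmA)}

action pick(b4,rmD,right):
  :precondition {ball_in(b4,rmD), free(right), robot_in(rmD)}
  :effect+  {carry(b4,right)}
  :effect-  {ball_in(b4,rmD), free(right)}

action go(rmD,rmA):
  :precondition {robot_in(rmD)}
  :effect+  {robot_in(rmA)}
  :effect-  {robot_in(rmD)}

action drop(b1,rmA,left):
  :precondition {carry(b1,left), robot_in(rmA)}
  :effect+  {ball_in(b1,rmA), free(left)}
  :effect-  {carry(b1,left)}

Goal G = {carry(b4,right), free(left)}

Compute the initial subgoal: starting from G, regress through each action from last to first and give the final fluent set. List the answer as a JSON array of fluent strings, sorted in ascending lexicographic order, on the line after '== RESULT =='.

Work backward from the goal:
  through step 4 (drop(b1,rmA,left)): drop {free(left)}, keep {carry(b4,right)}, require {carry(b1,left), robot_in(rmA)}
    → {carry(b1,left), carry(b4,right), robot_in(rmA)}
  through step 3 (go(rmD,rmA)): drop {robot_in(rmA)}, keep {carry(b1,left), carry(b4,right)}, require {robot_in(rmD)}
    → {carry(b1,left), carry(b4,right), robot_in(rmD)}
  through step 2 (pick(b4,rmD,right)): drop {carry(b4,right)}, keep {carry(b1,left), robot_in(rmD)}, require {ball_in(b4,rmD), free(right), robot_in(rmD)}
    → {ball_in(b4,rmD), carry(b1,left), free(right), robot_in(rmD)}
  through step 1 (go(rmA,rmD)): drop {robot_in(rmD)}, keep {ball_in(b4,rmD), carry(b1,left), free(right)}, require {robot_in(rmA)}
    → {ball_in(b4,rmD), carry(b1,left), free(right), robot_in(rmA)}

== RESULT ==
["ball_in(b4,rmD)", "carry(b1,left)", "free(right)", "robot_in(rmA)"]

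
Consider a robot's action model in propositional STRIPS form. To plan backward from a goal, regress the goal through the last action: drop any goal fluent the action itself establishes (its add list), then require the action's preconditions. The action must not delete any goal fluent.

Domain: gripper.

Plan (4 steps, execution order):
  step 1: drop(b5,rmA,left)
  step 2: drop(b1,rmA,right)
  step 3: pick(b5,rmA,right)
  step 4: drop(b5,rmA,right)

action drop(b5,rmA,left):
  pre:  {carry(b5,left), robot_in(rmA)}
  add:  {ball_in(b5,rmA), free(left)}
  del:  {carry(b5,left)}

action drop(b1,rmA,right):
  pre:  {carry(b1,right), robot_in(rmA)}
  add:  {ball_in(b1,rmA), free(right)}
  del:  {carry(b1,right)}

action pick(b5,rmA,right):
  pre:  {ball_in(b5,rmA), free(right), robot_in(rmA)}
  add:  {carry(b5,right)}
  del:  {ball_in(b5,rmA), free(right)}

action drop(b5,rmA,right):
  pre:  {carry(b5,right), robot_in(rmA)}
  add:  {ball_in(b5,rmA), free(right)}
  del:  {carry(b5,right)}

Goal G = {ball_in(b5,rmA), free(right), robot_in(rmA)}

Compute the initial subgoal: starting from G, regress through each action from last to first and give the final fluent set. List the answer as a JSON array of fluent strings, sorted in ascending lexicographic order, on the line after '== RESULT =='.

Regress step by step:
  through step 4 (drop(b5,rmA,right)): drop {ball_in(b5,rmA), free(right)}, keep {robot_in(rmA)}, require {carry(b5,right), robot_in(rmA)}
    → {carry(b5,right), robot_in(rmA)}
  through step 3 (pick(b5,rmA,right)): drop {carry(b5,right)}, keep {robot_in(rmA)}, require {ball_in(b5,rmA), free(right), robot_in(rmA)}
    → {ball_in(b5,rmA), free(right), robot_in(rmA)}
  through step 2 (drop(b1,rmA,right)): drop {free(right)}, keep {ball_in(b5,rmA), robot_in(rmA)}, require {carry(b1,right), robot_in(rmA)}
    → {ball_in(b5,rmA), carry(b1,right), robot_in(rmA)}
  through step 1 (drop(b5,rmA,left)): drop {ball_in(b5,rmA)}, keep {carry(b1,right), robot_in(rmA)}, require {carry(b5,left), robot_in(rmA)}
    → {carry(b1,right), carry(b5,left), robot_in(rmA)}

== RESULT ==
["carry(b1,right)", "carry(b5,left)", "robot_in(rmA)"]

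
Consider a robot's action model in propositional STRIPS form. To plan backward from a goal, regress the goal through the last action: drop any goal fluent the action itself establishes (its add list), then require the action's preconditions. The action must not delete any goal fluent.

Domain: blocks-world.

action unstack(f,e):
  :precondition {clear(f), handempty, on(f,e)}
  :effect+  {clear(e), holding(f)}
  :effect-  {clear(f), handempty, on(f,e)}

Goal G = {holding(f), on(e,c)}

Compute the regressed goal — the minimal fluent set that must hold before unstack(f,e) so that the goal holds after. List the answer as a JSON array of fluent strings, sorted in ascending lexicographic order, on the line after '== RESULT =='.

Compute (G \ add) ∪ pre:
  G ∩ del = {}  (empty — regression defined)
  G \ add = {holding(f), on(e,c)} \ {clear(e), holding(f)} = {on(e,c)}
  ∪ pre   = {on(e,c)} ∪ {clear(f), handempty, on(f,e)}
          = {clear(f), handempty, on(e,c), on(f,e)}

== RESULT ==
["clear(f)", "handempty", "on(e,c)", "on(f,e)"]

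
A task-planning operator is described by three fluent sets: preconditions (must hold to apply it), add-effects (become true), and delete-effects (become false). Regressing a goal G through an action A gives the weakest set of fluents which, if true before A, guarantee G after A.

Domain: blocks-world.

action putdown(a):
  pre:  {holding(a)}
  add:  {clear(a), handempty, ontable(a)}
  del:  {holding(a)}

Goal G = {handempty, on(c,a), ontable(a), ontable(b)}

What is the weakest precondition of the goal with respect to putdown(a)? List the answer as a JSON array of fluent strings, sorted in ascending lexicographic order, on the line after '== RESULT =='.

Regress:
  G ∩ del = {}  (empty — regression defined)
  G \ add = {handempty, on(c,a), ontable(a), ontable(b)} \ {clear(a), handempty, ontable(a)} = {on(c,a), ontable(b)}
  ∪ pre   = {on(c,a), ontable(b)} ∪ {holding(a)}
          = {holding(a), on(c,a), ontable(b)}

== RESULT ==
["holding(a)", "on(c,a)", "ontable(b)"]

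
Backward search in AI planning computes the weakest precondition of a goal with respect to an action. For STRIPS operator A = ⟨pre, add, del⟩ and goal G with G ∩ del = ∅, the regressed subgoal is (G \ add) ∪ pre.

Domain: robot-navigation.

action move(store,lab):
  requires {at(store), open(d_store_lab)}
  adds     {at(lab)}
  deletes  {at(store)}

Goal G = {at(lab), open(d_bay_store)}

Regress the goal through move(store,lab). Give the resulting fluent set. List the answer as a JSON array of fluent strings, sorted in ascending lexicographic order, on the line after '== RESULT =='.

Regress:
  G ∩ del = {}  (empty — regression defined)
  G \ add = {at(lab), open(d_bay_store)} \ {at(lab)} = {open(d_bay_store)}
  ∪ pre   = {open(d_bay_store)} ∪ {at(store), open(d_store_lab)}
          = {at(store), open(d_bay_store), open(d_store_lab)}

== RESULT ==
["at(store)", "open(d_bay_store)", "open(d_store_lab)"]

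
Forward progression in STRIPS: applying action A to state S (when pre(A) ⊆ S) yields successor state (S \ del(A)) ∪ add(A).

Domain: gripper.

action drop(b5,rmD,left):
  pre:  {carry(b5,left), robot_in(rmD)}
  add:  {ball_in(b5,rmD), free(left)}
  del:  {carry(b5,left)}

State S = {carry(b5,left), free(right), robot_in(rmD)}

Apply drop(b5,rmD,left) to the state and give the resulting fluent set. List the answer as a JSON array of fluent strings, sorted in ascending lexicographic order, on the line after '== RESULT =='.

Progress:
  pre ⊆ S: {carry(b5,left), robot_in(rmD)} ⊆ S  — applicable
  S \ del = {free(right), robot_in(rmD)}
  ∪ add   = {ball_in(b5,rmD), free(left), free(right), robot_in(rmD)}

== RESULT ==
["ball_in(b5,rmD)", "free(left)", "free(right)", "robot_in(rmD)"]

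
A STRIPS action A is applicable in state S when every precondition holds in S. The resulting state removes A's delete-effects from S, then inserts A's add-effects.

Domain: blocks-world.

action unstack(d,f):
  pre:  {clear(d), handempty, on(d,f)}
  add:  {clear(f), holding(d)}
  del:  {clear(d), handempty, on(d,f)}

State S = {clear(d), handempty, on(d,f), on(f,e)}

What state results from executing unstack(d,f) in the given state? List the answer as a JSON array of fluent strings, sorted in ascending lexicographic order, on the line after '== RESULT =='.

Compute (S \ del) ∪ add:
  pre ⊆ S: {clear(d), handempty, on(d,f)} ⊆ S  — applicable
  S \ del = {on(f,e)}
  ∪ add   = {clear(f), holding(d), on(f,e)}

== RESULT ==
["clear(f)", "holding(d)", "on(f,e)"]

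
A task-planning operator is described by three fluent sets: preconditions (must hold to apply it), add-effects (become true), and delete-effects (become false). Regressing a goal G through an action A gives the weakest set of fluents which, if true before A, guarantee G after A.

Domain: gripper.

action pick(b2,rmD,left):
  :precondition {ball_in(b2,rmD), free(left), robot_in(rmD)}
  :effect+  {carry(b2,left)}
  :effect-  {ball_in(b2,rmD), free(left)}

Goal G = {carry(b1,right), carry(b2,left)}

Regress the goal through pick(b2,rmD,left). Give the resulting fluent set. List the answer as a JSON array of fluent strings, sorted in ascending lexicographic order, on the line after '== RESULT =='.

Regress:
  G ∩ del = {}  (empty — regression defined)
  G \ add = {carry(b1,right), carry(b2,left)} \ {carry(b2,left)} = {carry(b1,right)}
  ∪ pre   = {carry(b1,right)} ∪ {ball_in(b2,rmD), free(left), robot_in(rmD)}
          = {ball_in(b2,rmD), carry(b1,right), free(left), robot_in(rmD)}

== RESULT ==
["ball_in(b2,rmD)", "carry(b1,right)", "free(left)", "robot_in(rmD)"]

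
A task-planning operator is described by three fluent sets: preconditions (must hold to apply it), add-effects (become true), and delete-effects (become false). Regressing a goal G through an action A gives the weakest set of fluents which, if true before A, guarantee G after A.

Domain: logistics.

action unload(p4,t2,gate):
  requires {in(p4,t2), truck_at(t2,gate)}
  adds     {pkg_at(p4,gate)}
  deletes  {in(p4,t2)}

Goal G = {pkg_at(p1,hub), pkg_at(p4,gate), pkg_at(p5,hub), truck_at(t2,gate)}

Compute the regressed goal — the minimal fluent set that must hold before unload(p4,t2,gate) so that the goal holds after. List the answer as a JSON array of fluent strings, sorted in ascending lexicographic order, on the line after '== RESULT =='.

Compute (G \ add) ∪ pre:
  G ∩ del = {}  (empty — regression defined)
  G \ add = {pkg_at(p1,hub), pkg_at(p4,gate), pkg_at(p5,hub), truck_at(t2,gate)} \ {pkg_at(p4,gate)} = {pkg_at(p1,hub), pkg_at(p5,hub), truck_at(t2,gate)}
  ∪ pre   = {pkg_at(p1,hub), pkg_at(p5,hub), truck_at(t2,gate)} ∪ {in(p4,t2), truck_at(t2,gate)}
          = {in(p4,t2), pkg_at(p1,hub), pkg_at(p5,hub), truck_at(t2,gate)}

== RESULT ==
["in(p4,t2)", "pkg_at(p1,hub)", "pkg_at(p5,hub)", "truck_at(t2,gate)"]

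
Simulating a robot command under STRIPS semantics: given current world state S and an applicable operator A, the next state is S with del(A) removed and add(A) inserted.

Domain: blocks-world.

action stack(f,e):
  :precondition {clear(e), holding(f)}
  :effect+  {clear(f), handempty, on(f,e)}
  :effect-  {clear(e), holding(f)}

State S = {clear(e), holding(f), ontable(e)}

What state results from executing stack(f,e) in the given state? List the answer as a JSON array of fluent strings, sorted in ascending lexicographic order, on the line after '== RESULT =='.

Compute (S \ del) ∪ add:
  pre ⊆ S: {clear(e), holding(f)} ⊆ S  — applicable
  S \ del = {ontable(e)}
  ∪ add   = {clear(f), handempty, on(f,e), ontable(e)}

== RESULT ==
["clear(f)", "handempty", "on(f,e)", "ontable(e)"]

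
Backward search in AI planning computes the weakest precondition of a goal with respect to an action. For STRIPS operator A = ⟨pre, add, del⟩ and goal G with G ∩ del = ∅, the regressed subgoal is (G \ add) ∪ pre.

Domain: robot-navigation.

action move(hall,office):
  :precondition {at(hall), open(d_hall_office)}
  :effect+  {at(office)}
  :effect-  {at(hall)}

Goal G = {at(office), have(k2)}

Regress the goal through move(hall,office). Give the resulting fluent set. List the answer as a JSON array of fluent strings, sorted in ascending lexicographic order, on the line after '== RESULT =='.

Compute (G \ add) ∪ pre:
  G ∩ del = {}  (empty — regression defined)
  G \ add = {at(office), have(k2)} \ {at(office)} = {have(k2)}
  ∪ pre   = {have(k2)} ∪ {at(hall), open(d_hall_office)}
          = {at(hall), have(k2), open(d_hall_office)}

== RESULT ==
["at(hall)", "have(k2)", "open(d_hall_office)"]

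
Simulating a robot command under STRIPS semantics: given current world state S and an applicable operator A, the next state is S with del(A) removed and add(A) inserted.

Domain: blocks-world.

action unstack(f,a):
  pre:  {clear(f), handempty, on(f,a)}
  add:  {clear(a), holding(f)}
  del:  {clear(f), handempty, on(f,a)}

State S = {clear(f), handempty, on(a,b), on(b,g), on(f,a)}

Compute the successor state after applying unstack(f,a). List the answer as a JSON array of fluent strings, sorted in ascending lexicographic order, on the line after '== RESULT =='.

Progress:
  pre ⊆ S: {clear(f), handempty, on(f,a)} ⊆ S  — applicable
  S \ del = {on(a,b), on(b,g)}
  ∪ add   = {clear(a), holding(f), on(a,b), on(b,g)}

== RESULT ==
["clear(a)", "holding(f)", "on(a,b)", "on(b,g)"]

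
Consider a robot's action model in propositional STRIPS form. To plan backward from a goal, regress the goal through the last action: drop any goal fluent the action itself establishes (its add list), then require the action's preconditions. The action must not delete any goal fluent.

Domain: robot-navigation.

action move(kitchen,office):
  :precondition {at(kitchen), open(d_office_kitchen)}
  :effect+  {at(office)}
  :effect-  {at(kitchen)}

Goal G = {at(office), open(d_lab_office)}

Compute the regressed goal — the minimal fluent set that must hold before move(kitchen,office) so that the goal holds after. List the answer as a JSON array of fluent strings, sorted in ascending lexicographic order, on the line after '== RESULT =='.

Compute (G \ add) ∪ pre:
  G ∩ del = {}  (empty — regression defined)
  G \ add = {at(office), open(d_lab_office)} \ {at(office)} = {open(d_lab_office)}
  ∪ pre   = {open(d_lab_office)} ∪ {at(kitchen), open(d_office_kitchen)}
          = {at(kitchen), open(d_lab_office), open(d_office_kitchen)}

== RESULT ==
["at(kitchen)", "open(d_lab_office)", "open(d_office_kitchen)"]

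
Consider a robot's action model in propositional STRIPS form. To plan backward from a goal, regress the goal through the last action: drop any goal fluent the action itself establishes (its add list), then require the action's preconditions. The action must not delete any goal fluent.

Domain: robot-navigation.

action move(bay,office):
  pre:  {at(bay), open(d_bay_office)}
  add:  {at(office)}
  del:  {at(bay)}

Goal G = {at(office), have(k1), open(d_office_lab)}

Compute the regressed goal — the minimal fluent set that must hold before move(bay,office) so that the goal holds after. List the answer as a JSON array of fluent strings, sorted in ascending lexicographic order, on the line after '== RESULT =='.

Regress:
  G ∩ del = {}  (empty — regression defined)
  G \ add = {at(office), have(k1), open(d_office_lab)} \ {at(office)} = {have(k1), open(d_office_lab)}
  ∪ pre   = {have(k1), open(d_office_lab)} ∪ {at(bay), open(d_bay_office)}
          = {at(bay), have(k1), open(d_bay_office), open(d_office_lab)}

== RESULT ==
["at(bay)", "have(k1)", "open(d_bay_office)", "open(d_office_lab)"]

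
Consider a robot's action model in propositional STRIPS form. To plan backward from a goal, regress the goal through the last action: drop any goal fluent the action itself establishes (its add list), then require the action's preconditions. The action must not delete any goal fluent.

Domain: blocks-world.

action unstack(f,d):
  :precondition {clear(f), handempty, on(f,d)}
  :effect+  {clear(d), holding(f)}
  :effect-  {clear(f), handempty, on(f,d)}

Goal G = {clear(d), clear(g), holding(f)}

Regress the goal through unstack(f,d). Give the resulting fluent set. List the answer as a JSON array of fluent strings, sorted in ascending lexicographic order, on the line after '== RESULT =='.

Compute (G \ add) ∪ pre:
  G ∩ del = {}  (empty — regression defined)
  G \ add = {clear(d), clear(g), holding(f)} \ {clear(d), holding(f)} = {clear(g)}
  ∪ pre   = {clear(g)} ∪ {clear(f), handempty, on(f,d)}
          = {clear(f), clear(g), handempty, on(f,d)}

== RESULT ==
["clear(f)", "clear(g)", "handempty", "on(f,d)"]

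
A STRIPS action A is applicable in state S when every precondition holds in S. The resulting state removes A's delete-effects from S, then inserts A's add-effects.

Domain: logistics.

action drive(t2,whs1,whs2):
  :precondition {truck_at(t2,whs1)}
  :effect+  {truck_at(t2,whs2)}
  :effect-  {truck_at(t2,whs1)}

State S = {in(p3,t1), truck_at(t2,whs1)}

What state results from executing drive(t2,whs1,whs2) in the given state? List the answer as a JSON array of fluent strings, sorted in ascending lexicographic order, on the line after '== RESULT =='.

Progress:
  pre ⊆ S: {truck_at(t2,whs1)} ⊆ S  — applicable
  S \ del = {in(p3,t1)}
  ∪ add   = {in(p3,t1), truck_at(t2,whs2)}

== RESULT ==
["in(p3,t1)", "truck_at(t2,whs2)"]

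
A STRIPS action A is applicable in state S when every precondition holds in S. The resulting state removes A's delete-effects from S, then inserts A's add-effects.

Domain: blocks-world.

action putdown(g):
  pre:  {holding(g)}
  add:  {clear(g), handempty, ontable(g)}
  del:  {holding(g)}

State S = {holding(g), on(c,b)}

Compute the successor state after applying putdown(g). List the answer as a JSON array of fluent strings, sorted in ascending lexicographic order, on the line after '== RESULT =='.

Compute (S \ del) ∪ add:
  pre ⊆ S: {holding(g)} ⊆ S  — applicable
  S \ del = {on(c,b)}
  ∪ add   = {clear(g), handempty, on(c,b), ontable(g)}

== RESULT ==
["clear(g)", "handempty", "on(c,b)", "ontable(g)"]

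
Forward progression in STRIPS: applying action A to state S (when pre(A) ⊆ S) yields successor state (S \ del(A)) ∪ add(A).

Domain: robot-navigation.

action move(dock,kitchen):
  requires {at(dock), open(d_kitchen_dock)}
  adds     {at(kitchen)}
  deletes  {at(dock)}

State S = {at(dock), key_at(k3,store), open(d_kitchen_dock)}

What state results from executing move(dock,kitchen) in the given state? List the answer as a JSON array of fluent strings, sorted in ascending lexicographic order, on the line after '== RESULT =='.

Compute (S \ del) ∪ add:
  pre ⊆ S: {at(dock), open(d_kitchen_dock)} ⊆ S  — applicable
  S \ del = {key_at(k3,store), open(d_kitchen_dock)}
  ∪ add   = {at(kitchen), key_at(k3,store), open(d_kitchen_dock)}

== RESULT ==
["at(kitchen)", "key_at(k3,store)", "open(d_kitchen_dock)"]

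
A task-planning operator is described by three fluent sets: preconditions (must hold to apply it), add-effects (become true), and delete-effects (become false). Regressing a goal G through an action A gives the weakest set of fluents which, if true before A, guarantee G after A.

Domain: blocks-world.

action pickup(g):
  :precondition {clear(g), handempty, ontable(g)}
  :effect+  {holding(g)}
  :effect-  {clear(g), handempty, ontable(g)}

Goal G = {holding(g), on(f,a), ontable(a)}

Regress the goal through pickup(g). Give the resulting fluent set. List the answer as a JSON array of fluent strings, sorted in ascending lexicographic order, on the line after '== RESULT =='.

Compute (G \ add) ∪ pre:
  G ∩ del = {}  (empty — regression defined)
  G \ add = {holding(g), on(f,a), ontable(a)} \ {holding(g)} = {on(f,a), ontable(a)}
  ∪ pre   = {on(f,a), ontable(a)} ∪ {clear(g), handempty, ontable(g)}
          = {clear(g), handempty, on(f,a), ontable(a), ontable(g)}

== RESULT ==
["clear(g)", "handempty", "on(f,a)", "ontable(a)", "ontable(g)"]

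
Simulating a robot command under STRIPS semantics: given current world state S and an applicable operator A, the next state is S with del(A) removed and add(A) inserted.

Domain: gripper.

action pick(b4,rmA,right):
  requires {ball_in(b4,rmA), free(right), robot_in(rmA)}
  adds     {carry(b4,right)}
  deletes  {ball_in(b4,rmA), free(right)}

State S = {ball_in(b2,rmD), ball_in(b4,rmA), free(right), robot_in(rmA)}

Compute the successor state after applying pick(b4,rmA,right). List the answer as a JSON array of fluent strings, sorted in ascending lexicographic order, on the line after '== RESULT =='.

Compute (S \ del) ∪ add:
  pre ⊆ S: {ball_in(b4,rmA), free(right), robot_in(rmA)} ⊆ S  — applicable
  S \ del = {ball_in(b2,rmD), robot_in(rmA)}
  ∪ add   = {ball_in(b2,rmD), carry(b4,right), robot_in(rmA)}

== RESULT ==
["ball_in(b2,rmD)", "carry(b4,right)", "robot_in(rmA)"]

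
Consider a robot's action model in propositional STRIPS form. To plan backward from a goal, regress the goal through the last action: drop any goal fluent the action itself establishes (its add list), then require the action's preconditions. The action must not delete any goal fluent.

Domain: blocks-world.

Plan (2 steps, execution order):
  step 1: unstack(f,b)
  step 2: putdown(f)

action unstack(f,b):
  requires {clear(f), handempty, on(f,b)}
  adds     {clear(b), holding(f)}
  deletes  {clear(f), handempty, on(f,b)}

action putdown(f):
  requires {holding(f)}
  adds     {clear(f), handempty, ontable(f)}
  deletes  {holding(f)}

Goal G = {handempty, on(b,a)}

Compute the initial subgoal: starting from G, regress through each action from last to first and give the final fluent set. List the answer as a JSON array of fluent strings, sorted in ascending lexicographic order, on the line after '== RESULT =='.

Regress step by step:
  through step 2 (putdown(f)): drop {handempty}, keep {on(b,a)}, require {holding(f)}
    → {holding(f), on(b,a)}
  through step 1 (unstack(f,b)): drop {holding(f)}, keep {on(b,a)}, require {clear(f), handempty, on(f,b)}
    → {clear(f), handempty, on(b,a), on(f,b)}

== RESULT ==
["clear(f)", "handempty", "on(b,a)", "on(f,b)"]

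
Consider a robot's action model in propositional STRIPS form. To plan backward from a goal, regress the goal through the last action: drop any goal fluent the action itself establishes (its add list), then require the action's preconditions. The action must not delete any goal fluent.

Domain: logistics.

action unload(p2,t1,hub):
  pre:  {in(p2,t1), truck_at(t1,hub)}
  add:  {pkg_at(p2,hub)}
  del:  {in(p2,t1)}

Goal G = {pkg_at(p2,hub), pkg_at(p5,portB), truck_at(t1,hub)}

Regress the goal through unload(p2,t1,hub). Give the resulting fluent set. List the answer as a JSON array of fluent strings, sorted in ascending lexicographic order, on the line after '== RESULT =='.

Compute (G \ add) ∪ pre:
  G ∩ del = {}  (empty — regression defined)
  G \ add = {pkg_at(p2,hub), pkg_at(p5,portB), truck_at(t1,hub)} \ {pkg_at(p2,hub)} = {pkg_at(p5,portB), truck_at(t1,hub)}
  ∪ pre   = {pkg_at(p5,portB), truck_at(t1,hub)} ∪ {in(p2,t1), truck_at(t1,hub)}
          = {in(p2,t1), pkg_at(p5,portB), truck_at(t1,hub)}

== RESULT ==
["in(p2,t1)", "pkg_at(p5,portB)", "truck_at(t1,hub)"]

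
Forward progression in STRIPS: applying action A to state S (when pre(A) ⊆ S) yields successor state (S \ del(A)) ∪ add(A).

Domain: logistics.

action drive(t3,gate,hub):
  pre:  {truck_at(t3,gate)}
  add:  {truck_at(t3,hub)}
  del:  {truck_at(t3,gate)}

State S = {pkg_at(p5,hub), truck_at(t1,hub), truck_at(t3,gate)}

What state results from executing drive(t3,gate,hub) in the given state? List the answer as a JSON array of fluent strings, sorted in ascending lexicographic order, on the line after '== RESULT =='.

Progress:
  pre ⊆ S: {truck_at(t3,gate)} ⊆ S  — applicable
  S \ del = {pkg_at(p5,hub), truck_at(t1,hub)}
  ∪ add   = {pkg_at(p5,hub), truck_at(t1,hub), truck_at(t3,hub)}

== RESULT ==
["pkg_at(p5,hub)", "truck_at(t1,hub)", "truck_at(t3,hub)"]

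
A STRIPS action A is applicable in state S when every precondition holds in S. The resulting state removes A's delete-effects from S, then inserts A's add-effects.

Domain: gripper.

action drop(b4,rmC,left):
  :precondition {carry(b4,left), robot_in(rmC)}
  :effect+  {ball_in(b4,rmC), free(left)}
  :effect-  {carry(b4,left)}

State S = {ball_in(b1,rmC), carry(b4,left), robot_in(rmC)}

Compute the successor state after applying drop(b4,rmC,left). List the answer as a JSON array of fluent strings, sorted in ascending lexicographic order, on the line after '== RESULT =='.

Compute (S \ del) ∪ add:
  pre ⊆ S: {carry(b4,left), robot_in(rmC)} ⊆ S  — applicable
  S \ del = {ball_in(b1,rmC), robot_in(rmC)}
  ∪ add   = {ball_in(b1,rmC), ball_in(b4,rmC), free(left), robot_in(rmC)}

== RESULT ==
["ball_in(b1,rmC)", "ball_in(b4,rmC)", "free(left)", "robot_in(rmC)"]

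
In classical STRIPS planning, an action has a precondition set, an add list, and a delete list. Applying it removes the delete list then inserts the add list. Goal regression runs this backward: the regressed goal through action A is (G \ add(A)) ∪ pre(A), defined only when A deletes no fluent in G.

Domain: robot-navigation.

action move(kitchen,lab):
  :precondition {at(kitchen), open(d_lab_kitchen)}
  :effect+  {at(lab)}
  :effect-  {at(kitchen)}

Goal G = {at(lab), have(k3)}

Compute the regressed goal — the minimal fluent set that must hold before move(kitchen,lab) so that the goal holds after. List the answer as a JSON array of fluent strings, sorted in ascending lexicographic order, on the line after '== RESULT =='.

Regress:
  G ∩ del = {}  (empty — regression defined)
  G \ add = {at(lab), have(k3)} \ {at(lab)} = {have(k3)}
  ∪ pre   = {have(k3)} ∪ {at(kitchen), open(d_lab_kitchen)}
          = {at(kitchen), have(k3), open(d_lab_kitchen)}

== RESULT ==
["at(kitchen)", "have(k3)", "open(d_lab_kitchen)"]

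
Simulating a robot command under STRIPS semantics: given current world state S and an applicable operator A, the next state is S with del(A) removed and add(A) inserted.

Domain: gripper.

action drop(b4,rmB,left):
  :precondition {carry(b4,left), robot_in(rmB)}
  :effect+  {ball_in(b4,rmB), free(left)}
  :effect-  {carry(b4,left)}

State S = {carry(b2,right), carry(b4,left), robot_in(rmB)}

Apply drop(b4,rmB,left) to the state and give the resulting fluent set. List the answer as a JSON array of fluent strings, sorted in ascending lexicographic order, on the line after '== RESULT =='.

Compute (S \ del) ∪ add:
  pre ⊆ S: {carry(b4,left), robot_in(rmB)} ⊆ S  — applicable
  S \ del = {carry(b2,right), robot_in(rmB)}
  ∪ add   = {ball_in(b4,rmB), carry(b2,right), free(left), robot_in(rmB)}

== RESULT ==
["ball_in(b4,rmB)", "carry(b2,right)", "free(left)", "robot_in(rmB)"]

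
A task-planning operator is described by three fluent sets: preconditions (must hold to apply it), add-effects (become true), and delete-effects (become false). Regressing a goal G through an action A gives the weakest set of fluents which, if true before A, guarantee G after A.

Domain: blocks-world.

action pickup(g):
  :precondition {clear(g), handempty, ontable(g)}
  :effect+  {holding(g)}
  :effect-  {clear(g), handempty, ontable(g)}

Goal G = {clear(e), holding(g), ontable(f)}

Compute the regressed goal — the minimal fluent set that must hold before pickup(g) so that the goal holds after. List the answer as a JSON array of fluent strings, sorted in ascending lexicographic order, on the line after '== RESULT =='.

Compute (G \ add) ∪ pre:
  G ∩ del = {}  (empty — regression defined)
  G \ add = {clear(e), holding(g), ontable(f)} \ {holding(g)} = {clear(e), ontable(f)}
  ∪ pre   = {clear(e), ontable(f)} ∪ {clear(g), handempty, ontable(g)}
          = {clear(e), clear(g), handempty, ontable(f), ontable(g)}

== RESULT ==
["clear(e)", "clear(g)", "handempty", "ontable(f)", "ontable(g)"]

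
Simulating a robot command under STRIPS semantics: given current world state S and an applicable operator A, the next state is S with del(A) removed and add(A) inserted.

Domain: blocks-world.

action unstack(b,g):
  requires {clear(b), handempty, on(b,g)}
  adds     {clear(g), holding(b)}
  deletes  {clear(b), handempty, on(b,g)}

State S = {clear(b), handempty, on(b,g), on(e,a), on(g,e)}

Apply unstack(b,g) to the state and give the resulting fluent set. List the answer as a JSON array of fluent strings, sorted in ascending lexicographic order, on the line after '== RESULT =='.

Compute (S \ del) ∪ add:
  pre ⊆ S: {clear(b), handempty, on(b,g)} ⊆ S  — applicable
  S \ del = {on(e,a), on(g,e)}
  ∪ add   = {clear(g), holding(b), on(e,a), on(g,e)}

== RESULT ==
["clear(g)", "holding(b)", "on(e,a)", "on(g,e)"]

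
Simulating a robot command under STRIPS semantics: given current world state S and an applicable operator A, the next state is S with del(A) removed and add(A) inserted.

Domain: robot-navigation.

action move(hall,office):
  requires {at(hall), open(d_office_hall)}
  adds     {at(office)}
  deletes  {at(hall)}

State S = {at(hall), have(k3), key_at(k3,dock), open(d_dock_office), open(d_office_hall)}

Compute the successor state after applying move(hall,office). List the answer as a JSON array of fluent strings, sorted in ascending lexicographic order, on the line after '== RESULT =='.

Progress:
  pre ⊆ S: {at(hall), open(d_office_hall)} ⊆ S  — applicable
  S \ del = {have(k3), key_at(k3,dock), open(d_dock_office), open(d_office_hall)}
  ∪ add   = {at(office), have(k3), key_at(k3,dock), open(d_dock_office), open(d_office_hall)}

== RESULT ==
["at(office)", "have(k3)", "key_at(k3,dock)", "open(d_dock_office)", "open(d_office_hall)"]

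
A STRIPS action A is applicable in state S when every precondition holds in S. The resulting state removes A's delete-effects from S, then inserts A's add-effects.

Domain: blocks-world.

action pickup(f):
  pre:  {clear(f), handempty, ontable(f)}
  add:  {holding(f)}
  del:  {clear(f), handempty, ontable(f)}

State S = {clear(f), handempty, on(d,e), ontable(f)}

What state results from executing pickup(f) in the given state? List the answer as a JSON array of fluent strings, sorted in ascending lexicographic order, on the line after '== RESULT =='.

Compute (S \ del) ∪ add:
  pre ⊆ S: {clear(f), handempty, ontable(f)} ⊆ S  — applicable
  S \ del = {on(d,e)}
  ∪ add   = {holding(f), on(d,e)}

== RESULT ==
["holding(f)", "on(d,e)"]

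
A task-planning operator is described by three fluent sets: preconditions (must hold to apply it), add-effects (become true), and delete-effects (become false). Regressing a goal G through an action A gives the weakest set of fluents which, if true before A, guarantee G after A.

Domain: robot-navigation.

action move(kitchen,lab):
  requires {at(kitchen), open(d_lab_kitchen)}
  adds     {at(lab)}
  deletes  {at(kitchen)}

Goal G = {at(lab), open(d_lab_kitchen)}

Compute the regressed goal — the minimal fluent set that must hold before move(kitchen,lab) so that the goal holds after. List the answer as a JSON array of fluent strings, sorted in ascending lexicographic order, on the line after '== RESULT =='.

Compute (G \ add) ∪ pre:
  G ∩ del = {}  (empty — regression defined)
  G \ add = {at(lab), open(d_lab_kitchen)} \ {at(lab)} = {open(d_lab_kitchen)}
  ∪ pre   = {open(d_lab_kitchen)} ∪ {at(kitchen), open(d_lab_kitchen)}
          = {at(kitchen), open(d_lab_kitchen)}

== RESULT ==
["at(kitchen)", "open(d_lab_kitchen)"]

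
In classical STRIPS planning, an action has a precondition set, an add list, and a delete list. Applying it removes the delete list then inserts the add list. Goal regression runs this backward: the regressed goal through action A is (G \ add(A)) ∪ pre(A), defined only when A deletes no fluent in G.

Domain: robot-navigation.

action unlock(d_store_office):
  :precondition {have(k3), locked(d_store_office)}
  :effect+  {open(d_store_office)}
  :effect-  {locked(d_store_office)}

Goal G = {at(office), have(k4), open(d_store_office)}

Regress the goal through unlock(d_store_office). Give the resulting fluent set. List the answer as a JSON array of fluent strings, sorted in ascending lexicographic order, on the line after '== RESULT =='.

Regress:
  G ∩ del = {}  (empty — regression defined)
  G \ add = {at(office), have(k4), open(d_store_office)} \ {open(d_store_office)} = {at(office), have(k4)}
  ∪ pre   = {at(office), have(k4)} ∪ {have(k3), locked(d_store_office)}
          = {at(office), have(k3), have(k4), locked(d_store_office)}

== RESULT ==
["at(office)", "have(k3)", "have(k4)", "locked(d_store_office)"]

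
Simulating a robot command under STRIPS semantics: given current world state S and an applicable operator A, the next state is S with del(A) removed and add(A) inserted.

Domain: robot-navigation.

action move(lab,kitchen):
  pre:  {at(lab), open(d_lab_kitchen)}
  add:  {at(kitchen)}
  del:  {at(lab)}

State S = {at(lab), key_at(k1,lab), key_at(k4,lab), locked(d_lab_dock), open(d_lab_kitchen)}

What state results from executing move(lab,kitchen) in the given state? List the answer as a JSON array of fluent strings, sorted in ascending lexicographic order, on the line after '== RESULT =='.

Progress:
  pre ⊆ S: {at(lab), open(d_lab_kitchen)} ⊆ S  — applicable
  S \ del = {key_at(k1,lab), key_at(k4,lab), locked(d_lab_dock), open(d_lab_kitchen)}
  ∪ add   = {at(kitchen), key_at(k1,lab), key_at(k4,lab), locked(d_lab_dock), open(d_lab_kitchen)}

== RESULT ==
["at(kitchen)", "key_at(k1,lab)", "key_at(k4,lab)", "locked(d_lab_dock)", "open(d_lab_kitchen)"]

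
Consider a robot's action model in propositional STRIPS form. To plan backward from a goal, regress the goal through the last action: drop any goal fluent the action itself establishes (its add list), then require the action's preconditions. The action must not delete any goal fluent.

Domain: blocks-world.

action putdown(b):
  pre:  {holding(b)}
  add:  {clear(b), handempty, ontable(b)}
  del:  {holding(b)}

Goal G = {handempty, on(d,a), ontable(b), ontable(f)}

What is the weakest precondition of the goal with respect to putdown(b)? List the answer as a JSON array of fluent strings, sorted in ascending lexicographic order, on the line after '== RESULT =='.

Compute (G \ add) ∪ pre:
  G ∩ del = {}  (empty — regression defined)
  G \ add = {handempty, on(d,a), ontable(b), ontable(f)} \ {clear(b), handempty, ontable(b)} = {on(d,a), ontable(f)}
  ∪ pre   = {on(d,a), ontable(f)} ∪ {holding(b)}
          = {holding(b), on(d,a), ontable(f)}

== RESULT ==
["holding(b)", "on(d,a)", "ontable(f)"]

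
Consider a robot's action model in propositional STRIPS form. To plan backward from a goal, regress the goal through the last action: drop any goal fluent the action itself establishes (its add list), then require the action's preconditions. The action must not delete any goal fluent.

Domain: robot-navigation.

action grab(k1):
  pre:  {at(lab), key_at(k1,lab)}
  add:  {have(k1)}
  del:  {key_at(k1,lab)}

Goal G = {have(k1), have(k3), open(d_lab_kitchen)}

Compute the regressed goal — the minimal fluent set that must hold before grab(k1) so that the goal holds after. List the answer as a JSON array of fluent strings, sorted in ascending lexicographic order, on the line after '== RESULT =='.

Compute (G \ add) ∪ pre:
  G ∩ del = {}  (empty — regression defined)
  G \ add = {have(k1), have(k3), open(d_lab_kitchen)} \ {have(k1)} = {have(k3), open(d_lab_kitchen)}
  ∪ pre   = {have(k3), open(d_lab_kitchen)} ∪ {at(lab), key_at(k1,lab)}
          = {at(lab), have(k3), key_at(k1,lab), open(d_lab_kitchen)}

== RESULT ==
["at(lab)", "have(k3)", "key_at(k1,lab)", "open(d_lab_kitchen)"]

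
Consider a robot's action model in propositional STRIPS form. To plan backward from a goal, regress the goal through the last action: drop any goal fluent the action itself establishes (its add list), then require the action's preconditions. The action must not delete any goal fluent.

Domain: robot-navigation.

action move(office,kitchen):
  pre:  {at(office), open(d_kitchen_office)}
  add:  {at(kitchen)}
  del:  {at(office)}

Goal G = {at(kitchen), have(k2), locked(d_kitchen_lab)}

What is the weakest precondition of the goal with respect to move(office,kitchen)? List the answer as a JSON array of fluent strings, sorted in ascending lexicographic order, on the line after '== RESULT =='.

Regress:
  G ∩ del = {}  (empty — regression defined)
  G \ add = {at(kitchen), have(k2), locked(d_kitchen_lab)} \ {at(kitchen)} = {have(k2), locked(d_kitchen_lab)}
  ∪ pre   = {have(k2), locked(d_kitchen_lab)} ∪ {at(office), open(d_kitchen_office)}
          = {at(office), have(k2), locked(d_kitchen_lab), open(d_kitchen_office)}

== RESULT ==
["at(office)", "have(k2)", "locked(d_kitchen_lab)", "open(d_kitchen_office)"]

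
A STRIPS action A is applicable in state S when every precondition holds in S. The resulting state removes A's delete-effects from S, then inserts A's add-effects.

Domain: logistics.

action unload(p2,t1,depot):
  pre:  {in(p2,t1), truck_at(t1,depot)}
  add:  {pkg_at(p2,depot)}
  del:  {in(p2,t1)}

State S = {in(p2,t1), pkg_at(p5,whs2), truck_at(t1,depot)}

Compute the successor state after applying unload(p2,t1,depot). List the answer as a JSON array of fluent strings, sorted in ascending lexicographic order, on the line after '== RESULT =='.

Compute (S \ del) ∪ add:
  pre ⊆ S: {in(p2,t1), truck_at(t1,depot)} ⊆ S  — applicable
  S \ del = {pkg_at(p5,whs2), truck_at(t1,depot)}
  ∪ add   = {pkg_at(p2,depot), pkg_at(p5,whs2), truck_at(t1,depot)}

== RESULT ==
["pkg_at(p2,depot)", "pkg_at(p5,whs2)", "truck_at(t1,depot)"]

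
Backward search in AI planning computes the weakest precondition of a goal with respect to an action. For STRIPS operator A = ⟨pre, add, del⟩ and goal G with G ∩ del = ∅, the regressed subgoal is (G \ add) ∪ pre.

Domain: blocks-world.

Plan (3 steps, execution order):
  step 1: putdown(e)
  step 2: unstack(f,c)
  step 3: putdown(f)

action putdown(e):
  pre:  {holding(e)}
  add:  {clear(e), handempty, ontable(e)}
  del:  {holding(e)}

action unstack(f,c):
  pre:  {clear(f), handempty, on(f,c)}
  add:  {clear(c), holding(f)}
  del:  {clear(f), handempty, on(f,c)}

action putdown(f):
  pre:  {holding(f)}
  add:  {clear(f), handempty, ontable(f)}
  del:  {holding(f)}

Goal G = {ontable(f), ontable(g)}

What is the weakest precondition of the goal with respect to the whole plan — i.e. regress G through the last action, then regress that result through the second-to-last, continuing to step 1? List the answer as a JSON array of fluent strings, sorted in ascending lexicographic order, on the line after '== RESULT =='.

Work backward from the goal:
  through step 3 (putdown(f)): drop {ontable(f)}, keep {ontable(g)}, require {holding(f)}
    → {holding(f), ontable(g)}
  through step 2 (unstack(f,c)): drop {holding(f)}, keep {ontable(g)}, require {clear(f), handempty, on(f,c)}
    → {clear(f), handempty, on(f,c), ontable(g)}
  through step 1 (putdown(e)): drop {handempty}, keep {clear(f), on(f,c), ontable(g)}, require {holding(e)}
    → {clear(f), holding(e), on(f,c), ontable(g)}

== RESULT ==
["clear(f)", "holding(e)", "on(f,c)", "ontable(g)"]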